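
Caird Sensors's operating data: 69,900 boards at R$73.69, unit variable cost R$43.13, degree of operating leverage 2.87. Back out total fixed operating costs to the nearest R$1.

R$1,391,843

Total contribution margin = 69,900 × R$30.56 = R$2,136,144.00.
Since DOL = CM ÷ EBIT, EBIT = R$2,136,144.00 ÷ 2.87 = R$744,301.05.
And FC = contribution − EBIT = R$2,136,144.00 − R$744,301.05 = R$1,391,843.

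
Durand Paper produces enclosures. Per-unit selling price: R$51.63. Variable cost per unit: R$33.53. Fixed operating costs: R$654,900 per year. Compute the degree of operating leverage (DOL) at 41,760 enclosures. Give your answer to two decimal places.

Total contribution margin = 41,760 × R$18.10 = R$755,856.00.
EBIT = R$755,856.00 − R$654,900 = R$100,956.00.
So DOL = total CM / EBIT = R$755,856.00 / R$100,956.00 = 7.4870.

7.49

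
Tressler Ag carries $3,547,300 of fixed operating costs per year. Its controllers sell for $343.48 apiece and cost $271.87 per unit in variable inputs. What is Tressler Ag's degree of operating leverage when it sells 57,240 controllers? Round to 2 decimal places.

At 57,240 units, contribution = 57,240 × $71.61 = $4,098,956.40.
Operating income = contribution − fixed costs = $4,098,956.40 − $3,547,300 = $551,656.40.
DOL = contribution ÷ EBIT = $4,098,956.40 ÷ $551,656.40 = 7.4303.

7.43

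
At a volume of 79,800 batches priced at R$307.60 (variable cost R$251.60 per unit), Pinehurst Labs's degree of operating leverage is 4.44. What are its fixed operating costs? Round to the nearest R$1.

Contribution at this volume is 79,800 × R$56.00 = R$4,468,800.00.
Since DOL = CM ÷ EBIT, EBIT = R$4,468,800.00 ÷ 4.44 = R$1,006,486.49.
Fixed costs = CM − EBIT = R$4,468,800.00 − R$1,006,486.49 = R$3,462,314.

R$3,462,314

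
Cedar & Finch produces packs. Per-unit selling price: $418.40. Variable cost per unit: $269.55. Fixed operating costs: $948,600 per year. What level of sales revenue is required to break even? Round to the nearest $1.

Contribution margin per unit = $418.40 − $269.55 = $148.85, a CM ratio of $148.85 ÷ $418.40 = 0.3558.
Break-even revenue = fixed costs × price ÷ CM = $948,600 × $418.40 ÷ $148.85 = $2,666,404.

$2,666,404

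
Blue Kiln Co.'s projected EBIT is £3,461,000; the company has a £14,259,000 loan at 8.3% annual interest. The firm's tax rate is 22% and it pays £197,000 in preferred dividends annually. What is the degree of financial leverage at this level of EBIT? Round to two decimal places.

1.71

Annual interest charges come to £1,183,497.00.
Pre-tax preferred-dividend burden = £197,000 ÷ (1 − 0.22) = £252,564.10.
DFL = EBIT ÷ [EBIT − I − D_p/(1−t)] = £3,461,000 ÷ [£3,461,000 − £1,183,497.00 − £252,564.10] = £3,461,000 ÷ £2,024,938.90 = 1.7092.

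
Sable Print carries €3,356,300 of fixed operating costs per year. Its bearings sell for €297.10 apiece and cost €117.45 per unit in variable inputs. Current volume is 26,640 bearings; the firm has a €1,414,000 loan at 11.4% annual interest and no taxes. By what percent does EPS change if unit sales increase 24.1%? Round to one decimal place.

At 26,640 units, contribution = 26,640 × €179.65 = €4,785,876.00.
EBIT = €4,785,876.00 − €3,356,300 = €1,429,576.00.
Interest = €161,196.00, so EBIT − I = €1,268,380.00.
Degree of combined leverage = contribution ÷ (EBIT − I) = €4,785,876.00 ÷ €1,268,380.00 = 3.7732.
%ΔEPS = DCL × %ΔSales = 3.7732 × +24.1% = +90.9%.

+90.9%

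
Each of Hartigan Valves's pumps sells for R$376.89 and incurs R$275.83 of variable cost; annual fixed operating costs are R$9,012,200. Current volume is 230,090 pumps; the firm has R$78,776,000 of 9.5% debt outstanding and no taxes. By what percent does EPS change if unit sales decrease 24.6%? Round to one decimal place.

-84.7%

Total contribution margin = 230,090 × R$101.06 = R$23,252,895.40.
Operating income = contribution − fixed costs = R$23,252,895.40 − R$9,012,200 = R$14,240,695.40.
Interest = R$7,483,720.00, so EBIT − I = R$6,756,975.40.
DCL = total CM / (EBIT − I) = R$23,252,895.40 / R$6,756,975.40 = 3.4413.
EPS therefore changes by 3.4413 × (-24.6%) = -84.7%.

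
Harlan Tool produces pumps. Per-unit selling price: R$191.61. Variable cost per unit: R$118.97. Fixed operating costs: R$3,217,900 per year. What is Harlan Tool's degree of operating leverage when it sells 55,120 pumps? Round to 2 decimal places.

5.09

At 55,120 units, contribution = 55,120 × R$72.64 = R$4,003,916.80.
Operating income = contribution − fixed costs = R$4,003,916.80 − R$3,217,900 = R$786,016.80.
Degree of operating leverage = R$4,003,916.80 / R$786,016.80 = 5.0939.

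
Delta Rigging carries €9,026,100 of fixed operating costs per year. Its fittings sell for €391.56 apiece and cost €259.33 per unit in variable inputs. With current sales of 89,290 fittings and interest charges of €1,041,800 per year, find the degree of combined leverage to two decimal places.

6.79

At 89,290 units, contribution = 89,290 × €132.23 = €11,806,816.70.
Subtracting fixed costs: EBIT = €11,806,816.70 − €9,026,100 = €2,780,716.70. Interest = €1,041,800.00, so EBIT − I = €1,738,916.70.
Degree of total leverage = total CM / (EBIT − interest) = €11,806,816.70 / €1,738,916.70 = 6.7898.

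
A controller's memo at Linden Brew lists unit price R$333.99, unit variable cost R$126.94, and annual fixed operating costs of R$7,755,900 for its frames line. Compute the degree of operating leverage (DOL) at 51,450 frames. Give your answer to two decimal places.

Contribution at this volume is 51,450 × R$207.05 = R$10,652,722.50.
Operating income = contribution − fixed costs = R$10,652,722.50 − R$7,755,900 = R$2,896,822.50.
So DOL = total CM / EBIT = R$10,652,722.50 / R$2,896,822.50 = 3.6774.

3.68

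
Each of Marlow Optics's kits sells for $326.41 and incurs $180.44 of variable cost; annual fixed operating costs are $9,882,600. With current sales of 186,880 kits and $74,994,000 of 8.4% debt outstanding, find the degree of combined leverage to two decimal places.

2.46

Contribution at this volume is 186,880 × $145.97 = $27,278,873.60.
Operating income = contribution − fixed costs = $27,278,873.60 − $9,882,600 = $17,396,273.60. Interest = $6,299,496.00, so EBIT − I = $11,096,777.60.
Degree of total leverage = total CM / (EBIT − interest) = $27,278,873.60 / $11,096,777.60 = 2.4583.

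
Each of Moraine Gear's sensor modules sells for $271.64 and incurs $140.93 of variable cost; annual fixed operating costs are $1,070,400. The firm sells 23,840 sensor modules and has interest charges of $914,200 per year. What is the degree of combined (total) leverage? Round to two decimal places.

Contribution at this volume is 23,840 × $130.71 = $3,116,126.40.
EBIT = $3,116,126.40 − $1,070,400 = $2,045,726.40. Interest = $914,200.00.
DOL = $3,116,126.40 ÷ $2,045,726.40 = 1.5232; DFL = $2,045,726.40 ÷ $1,131,526.40 = 1.8079.
Combined leverage = 1.5232 × 1.8079 = 2.7538.

2.75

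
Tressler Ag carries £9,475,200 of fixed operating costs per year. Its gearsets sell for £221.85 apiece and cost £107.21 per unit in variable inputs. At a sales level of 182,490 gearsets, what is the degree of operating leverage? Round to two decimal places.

Contribution at this volume is 182,490 × £114.64 = £20,920,653.60.
EBIT = £20,920,653.60 − £9,475,200 = £11,445,453.60.
Degree of operating leverage = £20,920,653.60 / £11,445,453.60 = 1.8279.

1.83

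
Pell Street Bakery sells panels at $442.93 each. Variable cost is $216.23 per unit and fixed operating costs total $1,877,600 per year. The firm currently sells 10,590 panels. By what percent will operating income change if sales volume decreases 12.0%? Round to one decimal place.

Total contribution margin = 10,590 × $226.70 = $2,400,753.00.
EBIT = $2,400,753.00 − $1,877,600 = $523,153.00.
DOL = contribution ÷ EBIT = $2,400,753.00 ÷ $523,153.00 = 4.5890.
Operating income changes by 4.5890 × -12.0% = -55.1%.

-55.1%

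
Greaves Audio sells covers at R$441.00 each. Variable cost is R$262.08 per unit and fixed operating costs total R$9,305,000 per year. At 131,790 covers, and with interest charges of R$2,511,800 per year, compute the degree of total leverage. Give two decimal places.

Contribution at this volume is 131,790 × R$178.92 = R$23,579,866.80.
Operating income = contribution − fixed costs = R$23,579,866.80 − R$9,305,000 = R$14,274,866.80. Interest = R$2,511,800.00, so EBIT − I = R$11,763,066.80.
Degree of total leverage = total CM / (EBIT − interest) = R$23,579,866.80 / R$11,763,066.80 = 2.0046.

2.00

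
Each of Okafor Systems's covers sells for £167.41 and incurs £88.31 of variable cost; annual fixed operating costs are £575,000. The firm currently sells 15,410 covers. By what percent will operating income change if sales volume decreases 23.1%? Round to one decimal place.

-43.7%

Contribution at this volume is 15,410 × £79.10 = £1,218,931.00.
EBIT = £1,218,931.00 − £575,000 = £643,931.00.
DOL = contribution ÷ EBIT = £1,218,931.00 ÷ £643,931.00 = 1.8930.
%ΔEBIT = DOL × %ΔSales = 1.8930 × -23.1% = -43.7%.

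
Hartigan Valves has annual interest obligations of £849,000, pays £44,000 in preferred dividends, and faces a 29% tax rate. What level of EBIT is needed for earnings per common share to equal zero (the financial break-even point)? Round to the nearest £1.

£910,972

Preferred dividends are paid after tax, so their pre-tax equivalent is £44,000 ÷ (1 − 0.29) = £61,971.83.
Financial break-even EBIT = interest + D_p ÷ (1 − t) = £849,000 + £61,971.83 = £910,971.83.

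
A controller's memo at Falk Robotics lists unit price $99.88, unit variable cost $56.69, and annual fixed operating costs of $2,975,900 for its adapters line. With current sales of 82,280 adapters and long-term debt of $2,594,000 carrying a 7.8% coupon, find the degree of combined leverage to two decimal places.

9.47

At 82,280 units, contribution = 82,280 × $43.19 = $3,553,673.20.
EBIT = $3,553,673.20 − $2,975,900 = $577,773.20. Interest = $202,332.00.
DOL = $3,553,673.20 ÷ $577,773.20 = 6.1506; DFL = $577,773.20 ÷ $375,441.20 = 1.5389.
Combined leverage = 6.1506 × 1.5389 = 9.4652.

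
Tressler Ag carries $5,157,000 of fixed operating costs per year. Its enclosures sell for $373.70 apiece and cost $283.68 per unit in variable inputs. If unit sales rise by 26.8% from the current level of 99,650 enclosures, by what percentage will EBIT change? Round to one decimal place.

+63.0%

Contribution at this volume is 99,650 × $90.02 = $8,970,493.00.
Operating income = contribution − fixed costs = $8,970,493.00 − $5,157,000 = $3,813,493.00.
So DOL = total CM / EBIT = $8,970,493.00 / $3,813,493.00 = 2.3523.
Operating income changes by 2.3523 × +26.8% = +63.0%.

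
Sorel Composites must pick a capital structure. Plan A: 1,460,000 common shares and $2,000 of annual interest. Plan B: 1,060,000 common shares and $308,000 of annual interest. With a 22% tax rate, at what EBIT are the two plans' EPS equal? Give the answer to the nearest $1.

$1,118,900

At indifference, (EBIT − 2,000)(1 − t)/1,460,000 = (EBIT − 308,000)(1 − t)/1,060,000.
Cancelling (1 − t) and cross-multiplying: 1,060,000·(EBIT − 2,000) = 1,460,000·(EBIT − 308,000).
Solving, EBIT = (308,000·1,460,000 − 2,000·1,060,000) / (1,460,000 − 1,060,000) = 447,560,000,000 / 400,000 = 1,118,900.00.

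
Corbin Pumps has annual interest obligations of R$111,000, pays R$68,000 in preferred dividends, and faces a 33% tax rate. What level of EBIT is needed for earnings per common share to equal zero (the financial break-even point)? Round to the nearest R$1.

R$212,493

Preferred dividends are paid after tax, so their pre-tax equivalent is R$68,000 ÷ (1 − 0.33) = R$101,492.54.
EPS = 0 when EBIT covers interest plus the pre-tax preferred burden: R$111,000 + R$101,492.54 = R$212,492.54.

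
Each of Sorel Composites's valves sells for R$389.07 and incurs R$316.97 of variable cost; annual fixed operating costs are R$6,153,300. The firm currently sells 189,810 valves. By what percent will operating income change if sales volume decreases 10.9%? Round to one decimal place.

At 189,810 units, contribution = 189,810 × R$72.10 = R$13,685,301.00.
Subtracting fixed costs: EBIT = R$13,685,301.00 − R$6,153,300 = R$7,532,001.00.
Degree of operating leverage = R$13,685,301.00 / R$7,532,001.00 = 1.8170.
So EBIT moves 1.8170 × (-10.9%) = -19.8%.

-19.8%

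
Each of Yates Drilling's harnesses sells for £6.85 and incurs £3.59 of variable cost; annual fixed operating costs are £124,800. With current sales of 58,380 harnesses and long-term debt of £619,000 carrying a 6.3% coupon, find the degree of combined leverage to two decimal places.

Contribution at this volume is 58,380 × £3.26 = £190,318.80.
Operating income = contribution − fixed costs = £190,318.80 − £124,800 = £65,518.80. Interest = £38,997.00, so EBIT − I = £26,521.80.
Degree of total leverage = total CM / (EBIT − interest) = £190,318.80 / £26,521.80 = 7.1759.

7.18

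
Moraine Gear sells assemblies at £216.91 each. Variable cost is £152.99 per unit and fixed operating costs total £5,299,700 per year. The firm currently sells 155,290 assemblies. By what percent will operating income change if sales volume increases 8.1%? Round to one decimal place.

+17.4%

Contribution at this volume is 155,290 × £63.92 = £9,926,136.80.
Subtracting fixed costs: EBIT = £9,926,136.80 − £5,299,700 = £4,626,436.80.
DOL = contribution ÷ EBIT = £9,926,136.80 ÷ £4,626,436.80 = 2.1455.
Operating income changes by 2.1455 × +8.1% = +17.4%.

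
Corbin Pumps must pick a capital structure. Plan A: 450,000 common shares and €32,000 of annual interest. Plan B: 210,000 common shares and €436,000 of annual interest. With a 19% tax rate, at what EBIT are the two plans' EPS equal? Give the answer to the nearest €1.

€789,500

Set EPS_A = EPS_B: (EBIT − €32,000)(1 − 0.19) ÷ 450,000 = (EBIT − €436,000)(1 − 0.19) ÷ 210,000.
The (1 − t) factor cancels: (EBIT − 32,000) × 210,000 = (EBIT − 436,000) × 450,000.
EBIT × (450,000 − 210,000) = 436,000 × 450,000 − 32,000 × 210,000 = 189,480,000,000, so EBIT = 189,480,000,000 ÷ 240,000 = 789,500.00.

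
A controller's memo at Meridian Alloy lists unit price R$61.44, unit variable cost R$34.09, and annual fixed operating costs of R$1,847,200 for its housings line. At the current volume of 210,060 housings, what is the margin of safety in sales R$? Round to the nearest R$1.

R$8,756,471

Each unit contributes R$61.44 − R$34.09 = R$27.35. Break-even units = R$1,847,200 ÷ R$27.35 = 67,539.31; break-even revenue = 67,539.31 × R$61.44 = R$4,149,614.92.
Current sales = 210,060 × R$61.44 = R$12,906,086.40.
Margin of safety = R$12,906,086.40 − R$4,149,614.92 = R$8,756,471.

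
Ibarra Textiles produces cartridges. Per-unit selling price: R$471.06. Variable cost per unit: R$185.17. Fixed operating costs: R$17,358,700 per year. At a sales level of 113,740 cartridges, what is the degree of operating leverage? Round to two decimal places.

At 113,740 units, contribution = 113,740 × R$285.89 = R$32,517,128.60.
EBIT = R$32,517,128.60 − R$17,358,700 = R$15,158,428.60.
DOL = contribution ÷ EBIT = R$32,517,128.60 ÷ R$15,158,428.60 = 2.1452.

2.15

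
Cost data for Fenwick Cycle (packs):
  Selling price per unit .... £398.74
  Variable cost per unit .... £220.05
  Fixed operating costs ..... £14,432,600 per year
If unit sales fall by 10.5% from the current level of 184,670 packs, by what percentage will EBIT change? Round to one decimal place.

Contribution at this volume is 184,670 × £178.69 = £32,998,682.30.
Subtracting fixed costs: EBIT = £32,998,682.30 − £14,432,600 = £18,566,082.30.
So DOL = total CM / EBIT = £32,998,682.30 / £18,566,082.30 = 1.7774.
So EBIT moves 1.7774 × (-10.5%) = -18.7%.

-18.7%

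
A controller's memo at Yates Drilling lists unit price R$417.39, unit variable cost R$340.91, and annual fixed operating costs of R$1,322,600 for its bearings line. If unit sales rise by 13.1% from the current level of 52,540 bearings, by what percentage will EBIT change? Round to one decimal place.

+19.5%

At 52,540 units, contribution = 52,540 × R$76.48 = R$4,018,259.20.
EBIT = R$4,018,259.20 − R$1,322,600 = R$2,695,659.20.
So DOL = total CM / EBIT = R$4,018,259.20 / R$2,695,659.20 = 1.4906.
Operating income changes by 1.4906 × +13.1% = +19.5%.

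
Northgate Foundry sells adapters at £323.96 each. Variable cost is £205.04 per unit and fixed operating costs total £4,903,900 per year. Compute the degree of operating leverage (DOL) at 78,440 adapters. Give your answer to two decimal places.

Contribution at this volume is 78,440 × £118.92 = £9,328,084.80.
Operating income = contribution − fixed costs = £9,328,084.80 − £4,903,900 = £4,424,184.80.
DOL = contribution ÷ EBIT = £9,328,084.80 ÷ £4,424,184.80 = 2.1084.

2.11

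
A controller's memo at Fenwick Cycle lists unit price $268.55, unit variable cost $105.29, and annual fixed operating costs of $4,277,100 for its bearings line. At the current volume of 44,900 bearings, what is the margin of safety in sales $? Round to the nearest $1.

$5,022,398

Each unit contributes $268.55 − $105.29 = $163.26. Break-even units = $4,277,100 ÷ $163.26 = 26,198.09; break-even revenue = 26,198.09 × $268.55 = $7,035,496.78.
Current sales = 44,900 × $268.55 = $12,057,895.00.
Margin of safety = $12,057,895.00 − $7,035,496.78 = $5,022,398.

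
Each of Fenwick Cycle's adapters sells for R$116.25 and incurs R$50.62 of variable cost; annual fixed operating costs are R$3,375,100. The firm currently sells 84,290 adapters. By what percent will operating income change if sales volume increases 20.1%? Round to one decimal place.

+51.6%

Contribution at this volume is 84,290 × R$65.63 = R$5,531,952.70.
Subtracting fixed costs: EBIT = R$5,531,952.70 − R$3,375,100 = R$2,156,852.70.
So DOL = total CM / EBIT = R$5,531,952.70 / R$2,156,852.70 = 2.5648.
%ΔEBIT = DOL × %ΔSales = 2.5648 × +20.1% = +51.6%.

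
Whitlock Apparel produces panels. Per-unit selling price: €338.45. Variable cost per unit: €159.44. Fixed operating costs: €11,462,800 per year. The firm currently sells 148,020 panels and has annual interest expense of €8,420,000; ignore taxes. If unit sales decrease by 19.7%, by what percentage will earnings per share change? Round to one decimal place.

-78.9%

Total contribution margin = 148,020 × €179.01 = €26,497,060.20.
Subtracting fixed costs: EBIT = €26,497,060.20 − €11,462,800 = €15,034,260.20.
After interest of €8,420,000.00, pre-tax earnings = €6,614,260.20.
DCL = total CM / (EBIT − I) = €26,497,060.20 / €6,614,260.20 = 4.0061.
EPS therefore changes by 4.0061 × (-19.7%) = -78.9%.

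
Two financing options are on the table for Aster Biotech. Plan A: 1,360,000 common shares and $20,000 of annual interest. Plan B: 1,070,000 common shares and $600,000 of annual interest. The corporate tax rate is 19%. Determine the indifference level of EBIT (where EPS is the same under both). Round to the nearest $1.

$2,740,000

Set EPS_A = EPS_B: (EBIT − $20,000)(1 − 0.19) ÷ 1,360,000 = (EBIT − $600,000)(1 − 0.19) ÷ 1,070,000.
The (1 − t) factor cancels: (EBIT − 20,000) × 1,070,000 = (EBIT − 600,000) × 1,360,000.
Solving, EBIT = (600,000·1,360,000 − 20,000·1,070,000) / (1,360,000 − 1,070,000) = 794,600,000,000 / 290,000 = 2,740,000.00.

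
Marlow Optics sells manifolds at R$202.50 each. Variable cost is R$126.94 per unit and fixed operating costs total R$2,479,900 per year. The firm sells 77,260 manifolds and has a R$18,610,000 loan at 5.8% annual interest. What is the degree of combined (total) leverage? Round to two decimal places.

Total contribution margin = 77,260 × R$75.56 = R$5,837,765.60.
Subtracting fixed costs: EBIT = R$5,837,765.60 − R$2,479,900 = R$3,357,865.60. Interest = R$1,079,380.00, so EBIT − I = R$2,278,485.60.
DCL = contribution ÷ (EBIT − I) = R$5,837,765.60 ÷ R$2,278,485.60 = 2.5621.

2.56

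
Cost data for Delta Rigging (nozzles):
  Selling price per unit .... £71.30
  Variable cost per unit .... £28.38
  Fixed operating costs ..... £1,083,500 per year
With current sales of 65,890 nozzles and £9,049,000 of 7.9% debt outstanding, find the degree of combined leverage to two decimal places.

Contribution at this volume is 65,890 × £42.92 = £2,827,998.80.
EBIT = £2,827,998.80 − £1,083,500 = £1,744,498.80. Interest = £714,871.00.
DOL = £2,827,998.80 ÷ £1,744,498.80 = 1.6211; DFL = £1,744,498.80 ÷ £1,029,627.80 = 1.6943.
Combined leverage = 1.6211 × 1.6943 = 2.7466.

2.75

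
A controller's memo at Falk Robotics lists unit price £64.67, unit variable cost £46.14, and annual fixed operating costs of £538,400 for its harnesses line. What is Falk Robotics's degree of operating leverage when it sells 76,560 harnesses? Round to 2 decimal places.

At 76,560 units, contribution = 76,560 × £18.53 = £1,418,656.80.
EBIT = £1,418,656.80 − £538,400 = £880,256.80.
So DOL = total CM / EBIT = £1,418,656.80 / £880,256.80 = 1.6116.

1.61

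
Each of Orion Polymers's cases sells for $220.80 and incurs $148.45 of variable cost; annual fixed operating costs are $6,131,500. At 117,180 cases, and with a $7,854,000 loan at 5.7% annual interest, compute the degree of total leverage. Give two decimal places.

At 117,180 units, contribution = 117,180 × $72.35 = $8,477,973.00.
EBIT = $8,477,973.00 − $6,131,500 = $2,346,473.00. Interest = $447,678.00, so EBIT − I = $1,898,795.00.
Degree of total leverage = total CM / (EBIT − interest) = $8,477,973.00 / $1,898,795.00 = 4.4649.

4.46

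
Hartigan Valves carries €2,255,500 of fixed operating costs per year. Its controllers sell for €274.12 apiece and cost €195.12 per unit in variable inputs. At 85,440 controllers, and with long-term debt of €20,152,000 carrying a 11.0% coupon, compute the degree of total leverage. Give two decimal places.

2.96

At 85,440 units, contribution = 85,440 × €79.00 = €6,749,760.00.
EBIT = €6,749,760.00 − €2,255,500 = €4,494,260.00. Interest = €2,216,720.00, so EBIT − I = €2,277,540.00.
DCL = contribution ÷ (EBIT − I) = €6,749,760.00 ÷ €2,277,540.00 = 2.9636.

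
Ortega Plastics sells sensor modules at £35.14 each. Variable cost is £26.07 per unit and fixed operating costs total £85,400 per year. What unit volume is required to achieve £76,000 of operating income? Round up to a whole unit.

Contribution margin per unit = £35.14 − £26.07 = £9.07.
Required volume = (fixed costs + target profit) ÷ CM = (£85,400 + £76,000) ÷ £9.07 = 17,794.93, so 17,795 sensor modules.

17,795 sensor modules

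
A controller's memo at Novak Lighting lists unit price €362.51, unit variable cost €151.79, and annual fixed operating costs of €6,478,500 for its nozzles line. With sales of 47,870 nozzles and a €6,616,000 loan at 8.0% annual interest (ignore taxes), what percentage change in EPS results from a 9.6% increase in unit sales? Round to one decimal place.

+31.4%

At 47,870 units, contribution = 47,870 × €210.72 = €10,087,166.40.
Operating income = contribution − fixed costs = €10,087,166.40 − €6,478,500 = €3,608,666.40.
After interest of €529,280.00, pre-tax earnings = €3,079,386.40.
Degree of combined leverage = contribution ÷ (EBIT − I) = €10,087,166.40 ÷ €3,079,386.40 = 3.2757.
%ΔEPS = DCL × %ΔSales = 3.2757 × +9.6% = +31.4%.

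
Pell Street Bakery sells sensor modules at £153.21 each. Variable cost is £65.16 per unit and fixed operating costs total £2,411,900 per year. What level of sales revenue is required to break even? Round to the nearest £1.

£4,196,788

CM per unit = £153.21 − £65.16 = £88.05; CM ratio = £88.05 / £153.21 = 0.5747.
Break-even sales = FC ÷ CM ratio = £2,411,900 × £153.21 / £88.05 = £4,196,788.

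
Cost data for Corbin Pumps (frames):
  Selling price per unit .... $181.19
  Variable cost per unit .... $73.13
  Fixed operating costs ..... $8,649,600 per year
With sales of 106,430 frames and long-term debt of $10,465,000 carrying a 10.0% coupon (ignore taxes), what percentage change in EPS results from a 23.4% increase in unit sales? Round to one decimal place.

Total contribution margin = 106,430 × $108.06 = $11,500,825.80.
Operating income = contribution − fixed costs = $11,500,825.80 − $8,649,600 = $2,851,225.80.
After interest of $1,046,500.00, pre-tax earnings = $1,804,725.80.
Degree of combined leverage = contribution ÷ (EBIT − I) = $11,500,825.80 ÷ $1,804,725.80 = 6.3726.
EPS therefore changes by 6.3726 × (+23.4%) = +149.1%.

+149.1%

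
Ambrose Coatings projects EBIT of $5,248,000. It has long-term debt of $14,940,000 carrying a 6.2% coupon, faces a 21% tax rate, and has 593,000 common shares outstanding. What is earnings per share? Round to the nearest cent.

$5.76

Pre-tax income = $5,248,000 − $926,280.00 = $4,321,720.00.
After tax at 21%: net income = $4,321,720.00 × 0.79 = $3,414,158.80.
EPS = $3,414,158.80 ÷ 593,000 = $5.76.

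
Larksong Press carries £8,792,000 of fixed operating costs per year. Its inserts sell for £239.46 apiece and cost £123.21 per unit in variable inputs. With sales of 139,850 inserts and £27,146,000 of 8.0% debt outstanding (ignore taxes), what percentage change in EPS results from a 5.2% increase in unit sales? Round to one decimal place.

+16.0%

Total contribution margin = 139,850 × £116.25 = £16,257,562.50.
EBIT = £16,257,562.50 − £8,792,000 = £7,465,562.50.
Interest = £2,171,680.00, so EBIT − I = £5,293,882.50.
DCL = total CM / (EBIT − I) = £16,257,562.50 / £5,293,882.50 = 3.0710.
EPS therefore changes by 3.0710 × (+5.2%) = +16.0%.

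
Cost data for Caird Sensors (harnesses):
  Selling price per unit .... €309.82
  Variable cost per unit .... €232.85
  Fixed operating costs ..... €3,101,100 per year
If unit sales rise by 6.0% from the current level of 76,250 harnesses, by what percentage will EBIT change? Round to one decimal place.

Total contribution margin = 76,250 × €76.97 = €5,868,962.50.
Operating income = contribution − fixed costs = €5,868,962.50 − €3,101,100 = €2,767,862.50.
Degree of operating leverage = €5,868,962.50 / €2,767,862.50 = 2.1204.
%ΔEBIT = DOL × %ΔSales = 2.1204 × +6.0% = +12.7%.

+12.7%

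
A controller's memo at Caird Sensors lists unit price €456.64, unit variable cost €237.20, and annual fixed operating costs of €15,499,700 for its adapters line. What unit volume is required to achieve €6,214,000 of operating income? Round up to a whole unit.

98,951 adapters

Contribution margin per unit = €456.64 − €237.20 = €219.44.
Required volume = (fixed costs + target profit) ÷ CM = (€15,499,700 + €6,214,000) ÷ €219.44 = 98,950.51, so 98,951 adapters.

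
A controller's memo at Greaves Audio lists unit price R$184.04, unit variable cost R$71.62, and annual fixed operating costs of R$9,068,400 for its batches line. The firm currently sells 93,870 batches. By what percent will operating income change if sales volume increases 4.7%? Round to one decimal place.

+33.4%

Contribution at this volume is 93,870 × R$112.42 = R$10,552,865.40.
EBIT = R$10,552,865.40 − R$9,068,400 = R$1,484,465.40.
So DOL = total CM / EBIT = R$10,552,865.40 / R$1,484,465.40 = 7.1089.
%ΔEBIT = DOL × %ΔSales = 7.1089 × +4.7% = +33.4%.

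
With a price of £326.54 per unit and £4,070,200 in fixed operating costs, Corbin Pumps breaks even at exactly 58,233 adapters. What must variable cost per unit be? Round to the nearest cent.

Contribution per unit must be FC / Q = £4,070,200 / 58,233 = £69.8951.
Variable cost per unit = £326.54 − £69.8951 = £256.64.

£256.64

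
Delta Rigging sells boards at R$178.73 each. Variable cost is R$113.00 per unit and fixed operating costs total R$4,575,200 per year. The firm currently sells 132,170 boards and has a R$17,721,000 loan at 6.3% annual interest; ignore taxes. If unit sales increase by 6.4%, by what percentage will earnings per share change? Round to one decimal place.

+18.6%

At 132,170 units, contribution = 132,170 × R$65.73 = R$8,687,534.10.
EBIT = R$8,687,534.10 − R$4,575,200 = R$4,112,334.10.
Interest = R$1,116,423.00, so EBIT − I = R$2,995,911.10.
Degree of combined leverage = contribution ÷ (EBIT − I) = R$8,687,534.10 ÷ R$2,995,911.10 = 2.8998.
EPS therefore changes by 2.8998 × (+6.4%) = +18.6%.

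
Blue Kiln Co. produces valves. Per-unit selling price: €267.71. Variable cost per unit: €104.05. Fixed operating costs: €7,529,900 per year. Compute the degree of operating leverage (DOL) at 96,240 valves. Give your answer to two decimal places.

1.92

At 96,240 units, contribution = 96,240 × €163.66 = €15,750,638.40.
Subtracting fixed costs: EBIT = €15,750,638.40 − €7,529,900 = €8,220,738.40.
So DOL = total CM / EBIT = €15,750,638.40 / €8,220,738.40 = 1.9160.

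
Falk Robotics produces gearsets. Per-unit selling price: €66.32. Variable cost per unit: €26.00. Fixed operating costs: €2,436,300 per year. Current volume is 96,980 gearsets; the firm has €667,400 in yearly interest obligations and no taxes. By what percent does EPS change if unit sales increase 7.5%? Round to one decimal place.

+36.4%

At 96,980 units, contribution = 96,980 × €40.32 = €3,910,233.60.
EBIT = €3,910,233.60 − €2,436,300 = €1,473,933.60.
Interest = €667,400.00, so EBIT − I = €806,533.60.
Degree of combined leverage = contribution ÷ (EBIT − I) = €3,910,233.60 ÷ €806,533.60 = 4.8482.
EPS therefore changes by 4.8482 × (+7.5%) = +36.4%.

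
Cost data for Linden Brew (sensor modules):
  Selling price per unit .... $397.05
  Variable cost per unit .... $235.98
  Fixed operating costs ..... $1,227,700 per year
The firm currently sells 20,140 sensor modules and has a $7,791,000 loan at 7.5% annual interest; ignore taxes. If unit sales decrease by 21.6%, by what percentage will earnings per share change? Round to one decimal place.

At 20,140 units, contribution = 20,140 × $161.07 = $3,243,949.80.
Subtracting fixed costs: EBIT = $3,243,949.80 − $1,227,700 = $2,016,249.80.
Interest = $584,325.00, so EBIT − I = $1,431,924.80.
Degree of combined leverage = contribution ÷ (EBIT − I) = $3,243,949.80 ÷ $1,431,924.80 = 2.2654.
EPS therefore changes by 2.2654 × (-21.6%) = -48.9%.

-48.9%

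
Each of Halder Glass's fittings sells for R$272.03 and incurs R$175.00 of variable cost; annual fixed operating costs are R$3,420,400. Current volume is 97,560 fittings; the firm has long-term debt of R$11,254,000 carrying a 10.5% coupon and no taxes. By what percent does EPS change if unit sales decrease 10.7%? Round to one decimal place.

At 97,560 units, contribution = 97,560 × R$97.03 = R$9,466,246.80.
EBIT = R$9,466,246.80 − R$3,420,400 = R$6,045,846.80.
Interest = R$1,181,670.00, so EBIT − I = R$4,864,176.80.
Degree of combined leverage = contribution ÷ (EBIT − I) = R$9,466,246.80 ÷ R$4,864,176.80 = 1.9461.
%ΔEPS = DCL × %ΔSales = 1.9461 × -10.7% = -20.8%.

-20.8%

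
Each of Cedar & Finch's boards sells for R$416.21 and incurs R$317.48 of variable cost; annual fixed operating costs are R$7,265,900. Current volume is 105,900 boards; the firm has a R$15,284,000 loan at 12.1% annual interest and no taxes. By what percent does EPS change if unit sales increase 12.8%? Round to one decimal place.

+99.9%

At 105,900 units, contribution = 105,900 × R$98.73 = R$10,455,507.00.
Operating income = contribution − fixed costs = R$10,455,507.00 − R$7,265,900 = R$3,189,607.00.
After interest of R$1,849,364.00, pre-tax earnings = R$1,340,243.00.
DCL = total CM / (EBIT − I) = R$10,455,507.00 / R$1,340,243.00 = 7.8012.
EPS therefore changes by 7.8012 × (+12.8%) = +99.9%.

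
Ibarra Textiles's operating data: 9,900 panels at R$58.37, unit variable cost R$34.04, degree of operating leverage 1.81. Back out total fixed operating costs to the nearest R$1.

At 9,900 units, contribution = 9,900 × R$24.33 = R$240,867.00.
Since DOL = CM ÷ EBIT, EBIT = R$240,867.00 ÷ 1.81 = R$133,075.69.
Fixed costs = CM − EBIT = R$240,867.00 − R$133,075.69 = R$107,791.

R$107,791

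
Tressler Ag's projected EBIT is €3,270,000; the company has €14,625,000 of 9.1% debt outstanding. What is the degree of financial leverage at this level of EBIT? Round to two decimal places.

1.69

Interest = €1,330,875.00.
DFL = EBIT ÷ (EBIT − I) = €3,270,000 ÷ (€3,270,000 − €1,330,875.00) = €3,270,000 ÷ €1,939,125.00 = 1.6863.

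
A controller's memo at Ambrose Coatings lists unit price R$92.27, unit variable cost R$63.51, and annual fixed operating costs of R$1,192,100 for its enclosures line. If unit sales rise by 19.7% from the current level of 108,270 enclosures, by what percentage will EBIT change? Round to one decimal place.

+31.9%

Total contribution margin = 108,270 × R$28.76 = R$3,113,845.20.
Operating income = contribution − fixed costs = R$3,113,845.20 − R$1,192,100 = R$1,921,745.20.
So DOL = total CM / EBIT = R$3,113,845.20 / R$1,921,745.20 = 1.6203.
Operating income changes by 1.6203 × +19.7% = +31.9%.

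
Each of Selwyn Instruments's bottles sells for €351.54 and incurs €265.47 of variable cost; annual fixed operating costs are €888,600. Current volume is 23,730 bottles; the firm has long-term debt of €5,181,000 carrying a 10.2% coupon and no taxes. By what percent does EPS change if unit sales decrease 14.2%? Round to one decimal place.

Total contribution margin = 23,730 × €86.07 = €2,042,441.10.
Subtracting fixed costs: EBIT = €2,042,441.10 − €888,600 = €1,153,841.10.
After interest of €528,462.00, pre-tax earnings = €625,379.10.
DCL = total CM / (EBIT − I) = €2,042,441.10 / €625,379.10 = 3.2659.
EPS therefore changes by 3.2659 × (-14.2%) = -46.4%.

-46.4%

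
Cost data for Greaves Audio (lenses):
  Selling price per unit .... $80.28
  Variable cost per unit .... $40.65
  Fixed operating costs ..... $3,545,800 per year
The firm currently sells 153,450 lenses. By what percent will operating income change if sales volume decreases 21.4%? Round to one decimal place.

At 153,450 units, contribution = 153,450 × $39.63 = $6,081,223.50.
Operating income = contribution − fixed costs = $6,081,223.50 − $3,545,800 = $2,535,423.50.
Degree of operating leverage = $6,081,223.50 / $2,535,423.50 = 2.3985.
Operating income changes by 2.3985 × -21.4% = -51.3%.

-51.3%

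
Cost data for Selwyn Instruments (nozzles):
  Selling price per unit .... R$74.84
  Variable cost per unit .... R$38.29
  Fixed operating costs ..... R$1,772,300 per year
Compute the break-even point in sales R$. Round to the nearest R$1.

CM per unit = R$74.84 − R$38.29 = R$36.55; CM ratio = R$36.55 / R$74.84 = 0.4884.
Break-even sales = FC ÷ CM ratio = R$1,772,300 × R$74.84 / R$36.55 = R$3,628,972.

R$3,628,972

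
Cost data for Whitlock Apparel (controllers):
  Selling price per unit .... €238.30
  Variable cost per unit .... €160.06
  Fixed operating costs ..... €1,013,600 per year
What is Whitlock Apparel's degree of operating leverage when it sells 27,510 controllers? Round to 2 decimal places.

At 27,510 units, contribution = 27,510 × €78.24 = €2,152,382.40.
Subtracting fixed costs: EBIT = €2,152,382.40 − €1,013,600 = €1,138,782.40.
DOL = contribution ÷ EBIT = €2,152,382.40 ÷ €1,138,782.40 = 1.8901.

1.89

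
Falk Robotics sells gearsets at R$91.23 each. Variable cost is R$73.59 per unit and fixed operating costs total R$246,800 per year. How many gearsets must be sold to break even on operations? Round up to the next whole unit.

Each unit contributes R$91.23 − R$73.59 = R$17.64.
Break-even Q = R$246,800 / R$17.64 = 13,990.93 → 13,991 gearsets.

13,991 gearsets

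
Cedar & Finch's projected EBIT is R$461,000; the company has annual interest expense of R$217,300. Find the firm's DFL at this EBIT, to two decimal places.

Annual interest charges come to R$217,300.00.
Degree of financial leverage = EBIT / (EBIT − interest) = R$461,000 / R$243,700.00 = 1.8917.

1.89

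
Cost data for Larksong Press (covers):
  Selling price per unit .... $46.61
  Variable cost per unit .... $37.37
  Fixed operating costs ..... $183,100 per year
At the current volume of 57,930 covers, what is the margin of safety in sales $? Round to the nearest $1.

Contribution margin per unit = $46.61 − $37.37 = $9.24. Break-even units = $183,100 ÷ $9.24 = 19,816.02; break-even revenue = 19,816.02 × $46.61 = $923,624.57.
Current sales = 57,930 × $46.61 = $2,700,117.30.
Margin of safety = $2,700,117.30 − $923,624.57 = $1,776,493.

$1,776,493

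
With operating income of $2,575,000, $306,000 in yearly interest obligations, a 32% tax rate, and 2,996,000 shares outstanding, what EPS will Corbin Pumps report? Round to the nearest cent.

Pre-tax income = $2,575,000 − $306,000.00 = $2,269,000.00.
After tax at 32%: net income = $2,269,000.00 × 0.68 = $1,542,920.00.
Per share: $1,542,920.00 / 2,996,000 shares = $0.51.

$0.51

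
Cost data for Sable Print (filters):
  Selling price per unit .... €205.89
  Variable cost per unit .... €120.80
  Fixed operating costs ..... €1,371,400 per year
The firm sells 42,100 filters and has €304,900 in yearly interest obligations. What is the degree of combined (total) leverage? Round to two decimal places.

1.88

Contribution at this volume is 42,100 × €85.09 = €3,582,289.00.
EBIT = €3,582,289.00 − €1,371,400 = €2,210,889.00. Interest = €304,900.00.
DOL = €3,582,289.00 ÷ €2,210,889.00 = 1.6203; DFL = €2,210,889.00 ÷ €1,905,989.00 = 1.1600.
Combined leverage = 1.6203 × 1.1600 = 1.8795.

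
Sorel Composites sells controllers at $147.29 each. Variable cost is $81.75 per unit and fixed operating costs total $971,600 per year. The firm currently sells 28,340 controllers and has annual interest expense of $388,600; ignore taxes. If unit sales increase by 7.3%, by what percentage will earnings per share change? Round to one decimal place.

+27.3%

At 28,340 units, contribution = 28,340 × $65.54 = $1,857,403.60.
Subtracting fixed costs: EBIT = $1,857,403.60 − $971,600 = $885,803.60.
After interest of $388,600.00, pre-tax earnings = $497,203.60.
DCL = total CM / (EBIT − I) = $1,857,403.60 / $497,203.60 = 3.7357.
%ΔEPS = DCL × %ΔSales = 3.7357 × +7.3% = +27.3%.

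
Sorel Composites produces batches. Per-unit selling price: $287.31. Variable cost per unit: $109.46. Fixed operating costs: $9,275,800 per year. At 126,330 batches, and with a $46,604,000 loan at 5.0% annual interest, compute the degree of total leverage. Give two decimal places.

Total contribution margin = 126,330 × $177.85 = $22,467,790.50.
Subtracting fixed costs: EBIT = $22,467,790.50 − $9,275,800 = $13,191,990.50. Interest = $2,330,200.00.
DOL = $22,467,790.50 ÷ $13,191,990.50 = 1.7031; DFL = $13,191,990.50 ÷ $10,861,790.50 = 1.2145.
DCL = DOL × DFL = 1.7031 × 1.2145 = 2.0684.

2.07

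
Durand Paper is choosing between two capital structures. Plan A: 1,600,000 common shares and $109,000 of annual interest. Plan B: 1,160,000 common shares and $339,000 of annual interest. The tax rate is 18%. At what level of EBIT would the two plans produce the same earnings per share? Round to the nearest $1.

$945,364

At indifference, (EBIT − 109,000)(1 − t)/1,600,000 = (EBIT − 339,000)(1 − t)/1,160,000.
Cancelling (1 − t) and cross-multiplying: 1,160,000·(EBIT − 109,000) = 1,600,000·(EBIT − 339,000).
EBIT × (1,600,000 − 1,160,000) = 339,000 × 1,600,000 − 109,000 × 1,160,000 = 415,960,000,000, so EBIT = 415,960,000,000 ÷ 440,000 = 945,363.64.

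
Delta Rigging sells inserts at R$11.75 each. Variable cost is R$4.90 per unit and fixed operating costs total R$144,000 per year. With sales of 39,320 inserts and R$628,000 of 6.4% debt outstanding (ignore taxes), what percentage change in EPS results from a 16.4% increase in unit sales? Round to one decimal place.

Contribution at this volume is 39,320 × R$6.85 = R$269,342.00.
Subtracting fixed costs: EBIT = R$269,342.00 − R$144,000 = R$125,342.00.
After interest of R$40,192.00, pre-tax earnings = R$85,150.00.
Degree of combined leverage = contribution ÷ (EBIT − I) = R$269,342.00 ÷ R$85,150.00 = 3.1631.
%ΔEPS = DCL × %ΔSales = 3.1631 × +16.4% = +51.9%.

+51.9%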